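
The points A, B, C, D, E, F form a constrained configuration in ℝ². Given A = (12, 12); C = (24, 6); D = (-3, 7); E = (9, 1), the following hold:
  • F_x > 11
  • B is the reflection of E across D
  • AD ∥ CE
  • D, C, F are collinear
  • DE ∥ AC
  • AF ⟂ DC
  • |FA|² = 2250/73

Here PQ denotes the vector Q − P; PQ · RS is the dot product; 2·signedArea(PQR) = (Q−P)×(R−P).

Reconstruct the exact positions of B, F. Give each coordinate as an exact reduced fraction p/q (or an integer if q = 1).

1. B_x = -15  [B is the reflection of E across D]
2. B_y = 13  [B is the reflection of E across D]
   → B = (-15, 13)
3. F_x = 861/73  [D, C, F are collinear ∩ AF ⟂ DC]
4. F_y = 471/73  [D, C, F are collinear ∩ AF ⟂ DC]
   → F = (861/73, 471/73)

B = (-15, 13)
F = (861/73, 471/73)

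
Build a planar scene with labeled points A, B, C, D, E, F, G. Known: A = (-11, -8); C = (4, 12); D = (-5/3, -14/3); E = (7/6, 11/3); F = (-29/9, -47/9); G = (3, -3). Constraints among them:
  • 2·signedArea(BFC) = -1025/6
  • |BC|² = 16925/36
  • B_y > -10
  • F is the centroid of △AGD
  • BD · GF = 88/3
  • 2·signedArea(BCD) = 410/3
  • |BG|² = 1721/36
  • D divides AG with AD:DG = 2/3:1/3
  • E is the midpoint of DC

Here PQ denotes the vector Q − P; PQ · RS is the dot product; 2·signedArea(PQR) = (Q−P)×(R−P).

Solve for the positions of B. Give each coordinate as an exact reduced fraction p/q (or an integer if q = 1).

B = (29/6, -29/3)

1. B_x = 29/6  [2·signedArea(BCD) = 410/3 ∩ 2·signedArea(BFC) = -1025/6]
2. B_y = -29/3  [2·signedArea(BCD) = 410/3 ∩ 2·signedArea(BFC) = -1025/6]
   → B = (29/6, -29/3)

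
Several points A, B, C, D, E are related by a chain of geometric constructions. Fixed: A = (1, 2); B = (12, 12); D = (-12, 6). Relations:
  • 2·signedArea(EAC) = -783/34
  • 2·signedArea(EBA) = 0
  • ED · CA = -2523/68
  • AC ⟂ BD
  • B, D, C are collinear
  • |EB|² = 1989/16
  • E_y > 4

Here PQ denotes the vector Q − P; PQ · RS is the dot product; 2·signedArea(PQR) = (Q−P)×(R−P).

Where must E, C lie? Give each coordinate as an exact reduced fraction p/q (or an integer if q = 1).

C = (-12/17, 150/17)
E = (15/4, 9/2)

1. C_x = -12/17  [B, D, C are collinear ∩ AC ⟂ BD]
2. C_y = 150/17  [B, D, C are collinear ∩ AC ⟂ BD]
   → C = (-12/17, 150/17)
3. E_x = 15/4  [2·signedArea(EBA) = 0 ∩ ED · CA = -2523/68]
4. E_y = 9/2  [2·signedArea(EBA) = 0 ∩ ED · CA = -2523/68]
   → E = (15/4, 9/2)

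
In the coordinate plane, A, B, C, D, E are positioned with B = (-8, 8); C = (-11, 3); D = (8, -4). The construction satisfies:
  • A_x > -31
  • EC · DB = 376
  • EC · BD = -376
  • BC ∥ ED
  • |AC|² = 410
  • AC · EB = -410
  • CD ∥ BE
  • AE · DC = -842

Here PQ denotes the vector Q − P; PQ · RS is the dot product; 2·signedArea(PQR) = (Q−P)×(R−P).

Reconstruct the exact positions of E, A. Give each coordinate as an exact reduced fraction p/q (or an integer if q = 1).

1. E_x = 11  [BC ∥ ED ∩ CD ∥ BE]
2. E_y = 1  [BC ∥ ED ∩ CD ∥ BE]
   → E = (11, 1)
3. A_x = -30  [line 19·x + -7·y + 640 = 0 ∩ |AC|² = 410]
4. A_y = 10  [line 19·x + -7·y + 640 = 0 ∩ |AC|² = 410]
   → A = (-30, 10)

A = (-30, 10)
E = (11, 1)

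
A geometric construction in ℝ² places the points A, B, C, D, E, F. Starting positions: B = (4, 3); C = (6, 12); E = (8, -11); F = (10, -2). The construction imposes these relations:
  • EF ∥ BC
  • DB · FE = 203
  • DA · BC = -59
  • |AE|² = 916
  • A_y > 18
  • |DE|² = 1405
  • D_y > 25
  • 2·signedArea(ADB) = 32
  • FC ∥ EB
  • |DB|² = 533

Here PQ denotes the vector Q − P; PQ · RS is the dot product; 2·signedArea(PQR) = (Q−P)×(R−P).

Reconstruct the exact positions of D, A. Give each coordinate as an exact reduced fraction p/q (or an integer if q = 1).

1. D_x = 2  [line 2·x + 9·y + -238 = 0 ∩ |DB|² = 533]
2. D_y = 26  [line 2·x + 9·y + -238 = 0 ∩ |DB|² = 533]
   → D = (2, 26)
3. A_x = 4  [2·signedArea(ADB) = 32 ∩ DA · BC = -59]
4. A_y = 19  [2·signedArea(ADB) = 32 ∩ DA · BC = -59]
   → A = (4, 19)

A = (4, 19)
D = (2, 26)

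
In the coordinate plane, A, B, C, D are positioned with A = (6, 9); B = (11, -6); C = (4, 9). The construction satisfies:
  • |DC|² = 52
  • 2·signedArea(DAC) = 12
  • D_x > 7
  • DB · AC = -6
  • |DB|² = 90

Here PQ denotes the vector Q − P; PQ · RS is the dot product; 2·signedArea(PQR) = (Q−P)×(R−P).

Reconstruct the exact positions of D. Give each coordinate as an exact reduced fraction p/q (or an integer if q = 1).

1. D_x = 8  [2·signedArea(DAC) = 12 ∩ DB · AC = -6]
2. D_y = 3  [2·signedArea(DAC) = 12 ∩ DB · AC = -6]
   → D = (8, 3)

D = (8, 3)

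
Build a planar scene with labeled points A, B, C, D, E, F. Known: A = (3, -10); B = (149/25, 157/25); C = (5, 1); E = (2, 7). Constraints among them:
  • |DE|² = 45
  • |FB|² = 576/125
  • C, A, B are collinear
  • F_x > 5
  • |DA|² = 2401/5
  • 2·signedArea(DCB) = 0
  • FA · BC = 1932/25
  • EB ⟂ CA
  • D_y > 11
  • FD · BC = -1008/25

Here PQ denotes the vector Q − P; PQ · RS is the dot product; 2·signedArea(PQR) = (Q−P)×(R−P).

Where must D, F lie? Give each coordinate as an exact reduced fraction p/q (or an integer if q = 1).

1. D_x = 173/25  [line -132/25·x + 24/25·y + 636/25 = 0 ∩ |DE|² = 45]
2. D_y = 289/25  [line -132/25·x + 24/25·y + 636/25 = 0 ∩ |DE|² = 45]
   → D = (173/25, 289/25)
3. F_x = 697/125  [line 24/25·x + 132/25·y + -684/25 = 0 ∩ |FB|² = 576/125]
4. F_y = 521/125  [line 24/25·x + 132/25·y + -684/25 = 0 ∩ |FB|² = 576/125]
   → F = (697/125, 521/125)

D = (173/25, 289/25)
F = (697/125, 521/125)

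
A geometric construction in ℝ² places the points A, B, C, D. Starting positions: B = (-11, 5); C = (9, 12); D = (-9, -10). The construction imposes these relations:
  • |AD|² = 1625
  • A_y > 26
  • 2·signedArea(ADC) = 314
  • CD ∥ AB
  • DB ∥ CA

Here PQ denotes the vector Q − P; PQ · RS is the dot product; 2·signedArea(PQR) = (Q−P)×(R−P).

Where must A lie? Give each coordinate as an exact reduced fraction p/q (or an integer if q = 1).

A = (7, 27)

1. A_x = 7  [CD ∥ AB ∩ DB ∥ CA]
2. A_y = 27  [CD ∥ AB ∩ DB ∥ CA]
   → A = (7, 27)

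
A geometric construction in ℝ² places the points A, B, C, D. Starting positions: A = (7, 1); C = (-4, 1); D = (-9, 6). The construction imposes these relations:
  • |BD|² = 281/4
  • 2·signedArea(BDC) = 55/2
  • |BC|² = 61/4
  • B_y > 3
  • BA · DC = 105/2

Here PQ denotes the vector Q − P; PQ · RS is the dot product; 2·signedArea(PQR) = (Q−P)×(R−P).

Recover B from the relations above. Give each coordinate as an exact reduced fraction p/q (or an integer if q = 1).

1. B_x = -1  [BA · DC = 105/2 ∩ 2·signedArea(BDC) = 55/2]
2. B_y = 7/2  [BA · DC = 105/2 ∩ 2·signedArea(BDC) = 55/2]
   → B = (-1, 7/2)

B = (-1, 7/2)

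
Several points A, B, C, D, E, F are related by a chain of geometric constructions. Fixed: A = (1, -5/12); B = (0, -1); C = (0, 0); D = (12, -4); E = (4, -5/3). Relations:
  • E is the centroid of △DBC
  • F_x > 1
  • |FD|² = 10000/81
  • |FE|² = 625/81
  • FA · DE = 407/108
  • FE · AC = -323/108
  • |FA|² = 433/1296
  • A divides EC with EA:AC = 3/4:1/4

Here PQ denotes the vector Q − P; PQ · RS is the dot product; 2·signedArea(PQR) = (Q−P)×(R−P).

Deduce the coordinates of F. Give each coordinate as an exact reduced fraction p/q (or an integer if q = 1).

1. F_x = 4/3  [FA · DE = 407/108 ∩ FE · AC = -323/108]
2. F_y = -8/9  [FA · DE = 407/108 ∩ FE · AC = -323/108]
   → F = (4/3, -8/9)

F = (4/3, -8/9)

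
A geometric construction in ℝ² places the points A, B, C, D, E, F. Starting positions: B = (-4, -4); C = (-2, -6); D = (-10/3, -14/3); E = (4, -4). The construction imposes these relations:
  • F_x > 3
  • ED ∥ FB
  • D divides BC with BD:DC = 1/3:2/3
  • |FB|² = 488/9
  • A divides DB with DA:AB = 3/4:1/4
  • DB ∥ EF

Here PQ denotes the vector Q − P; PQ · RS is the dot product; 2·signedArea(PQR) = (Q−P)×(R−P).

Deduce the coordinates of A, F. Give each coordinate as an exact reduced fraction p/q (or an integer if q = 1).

1. A_x = -23/6  [A divides DB with DA:AB = 3/4:1/4]
2. A_y = -25/6  [A divides DB with DA:AB = 3/4:1/4]
   → A = (-23/6, -25/6)
3. F_x = 10/3  [ED ∥ FB ∩ DB ∥ EF]
4. F_y = -10/3  [ED ∥ FB ∩ DB ∥ EF]
   → F = (10/3, -10/3)

A = (-23/6, -25/6)
F = (10/3, -10/3)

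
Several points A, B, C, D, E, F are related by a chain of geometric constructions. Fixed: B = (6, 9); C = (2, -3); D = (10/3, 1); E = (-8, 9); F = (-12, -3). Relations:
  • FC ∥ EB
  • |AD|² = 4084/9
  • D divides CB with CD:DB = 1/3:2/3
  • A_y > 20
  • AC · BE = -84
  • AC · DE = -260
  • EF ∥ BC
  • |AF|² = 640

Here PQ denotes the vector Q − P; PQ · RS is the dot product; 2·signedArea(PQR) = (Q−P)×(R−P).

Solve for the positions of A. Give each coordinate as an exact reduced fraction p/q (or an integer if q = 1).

A = (-4, 21)

1. A_x = -4  [AC · BE = -84 ∩ AC · DE = -260]
2. A_y = 21  [AC · BE = -84 ∩ AC · DE = -260]
   → A = (-4, 21)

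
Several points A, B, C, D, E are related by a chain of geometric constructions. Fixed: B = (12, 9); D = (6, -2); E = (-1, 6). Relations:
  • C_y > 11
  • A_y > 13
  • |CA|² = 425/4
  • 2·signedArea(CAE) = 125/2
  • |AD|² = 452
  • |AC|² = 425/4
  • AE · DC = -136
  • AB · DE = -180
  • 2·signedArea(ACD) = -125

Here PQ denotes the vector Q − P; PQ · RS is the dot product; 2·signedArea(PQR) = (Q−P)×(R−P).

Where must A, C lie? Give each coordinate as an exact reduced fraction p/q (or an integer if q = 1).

1. A_x = -8  [line 7·x + -8·y + 168 = 0 ∩ |AD|² = 452]
2. A_y = 14  [line 7·x + -8·y + 168 = 0 ∩ |AD|² = 452]
   → A = (-8, 14)
3. C_x = 2  [2·signedArea(ACD) = -125 ∩ AE · DC = -136]
4. C_y = 23/2  [2·signedArea(ACD) = -125 ∩ AE · DC = -136]
   → C = (2, 23/2)

A = (-8, 14)
C = (2, 23/2)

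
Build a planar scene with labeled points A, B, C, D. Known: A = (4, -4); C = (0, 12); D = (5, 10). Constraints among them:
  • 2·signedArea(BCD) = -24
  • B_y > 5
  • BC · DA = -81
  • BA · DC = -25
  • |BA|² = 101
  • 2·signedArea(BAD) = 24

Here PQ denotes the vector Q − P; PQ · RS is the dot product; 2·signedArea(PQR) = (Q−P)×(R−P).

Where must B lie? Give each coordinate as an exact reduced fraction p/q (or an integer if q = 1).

B = (3, 6)

1. B_x = 3  [BA · DC = -25 ∩ 2·signedArea(BAD) = 24]
2. B_y = 6  [BA · DC = -25 ∩ 2·signedArea(BAD) = 24]
   → B = (3, 6)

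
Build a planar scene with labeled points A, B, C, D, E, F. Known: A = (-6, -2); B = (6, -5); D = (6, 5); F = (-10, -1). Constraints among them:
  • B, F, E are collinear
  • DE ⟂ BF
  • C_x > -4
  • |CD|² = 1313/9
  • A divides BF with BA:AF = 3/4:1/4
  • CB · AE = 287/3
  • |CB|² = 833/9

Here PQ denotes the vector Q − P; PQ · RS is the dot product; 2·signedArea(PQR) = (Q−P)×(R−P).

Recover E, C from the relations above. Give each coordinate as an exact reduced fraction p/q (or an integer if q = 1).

1. E_x = 62/17  [B, F, E are collinear ∩ DE ⟂ BF]
2. E_y = -75/17  [B, F, E are collinear ∩ DE ⟂ BF]
   → E = (62/17, -75/17)
3. C_x = -10/3  [line -164/17·x + 41/17·y + -1312/51 = 0 ∩ |CB|² = 833/9]
4. C_y = -8/3  [line -164/17·x + 41/17·y + -1312/51 = 0 ∩ |CB|² = 833/9]
   → C = (-10/3, -8/3)

C = (-10/3, -8/3)
E = (62/17, -75/17)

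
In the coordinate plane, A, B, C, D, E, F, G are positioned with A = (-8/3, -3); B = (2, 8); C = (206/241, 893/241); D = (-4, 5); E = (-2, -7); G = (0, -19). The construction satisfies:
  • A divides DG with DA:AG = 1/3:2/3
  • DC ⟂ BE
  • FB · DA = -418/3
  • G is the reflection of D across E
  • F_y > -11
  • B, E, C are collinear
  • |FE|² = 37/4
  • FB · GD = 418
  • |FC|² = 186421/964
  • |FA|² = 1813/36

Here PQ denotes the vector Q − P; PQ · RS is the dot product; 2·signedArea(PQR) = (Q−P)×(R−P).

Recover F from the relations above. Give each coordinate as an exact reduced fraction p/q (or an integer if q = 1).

F = (-3/2, -10)

1. F_x = -3/2  [line -4/3·x + 8·y + 78 = 0 ∩ |FE|² = 37/4]
2. F_y = -10  [line -4/3·x + 8·y + 78 = 0 ∩ |FE|² = 37/4]
   → F = (-3/2, -10)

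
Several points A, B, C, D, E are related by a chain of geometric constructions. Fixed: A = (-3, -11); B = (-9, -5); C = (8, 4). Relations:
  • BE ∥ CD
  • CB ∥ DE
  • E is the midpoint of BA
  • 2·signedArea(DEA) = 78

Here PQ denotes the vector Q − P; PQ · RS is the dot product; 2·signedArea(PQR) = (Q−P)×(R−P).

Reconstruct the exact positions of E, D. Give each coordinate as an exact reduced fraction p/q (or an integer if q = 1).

1. E_x = -6  [E is the midpoint of BA]
2. E_y = -8  [E is the midpoint of BA]
   → E = (-6, -8)
3. D_x = 11  [CB ∥ DE ∩ BE ∥ CD]
4. D_y = 1  [CB ∥ DE ∩ BE ∥ CD]
   → D = (11, 1)

D = (11, 1)
E = (-6, -8)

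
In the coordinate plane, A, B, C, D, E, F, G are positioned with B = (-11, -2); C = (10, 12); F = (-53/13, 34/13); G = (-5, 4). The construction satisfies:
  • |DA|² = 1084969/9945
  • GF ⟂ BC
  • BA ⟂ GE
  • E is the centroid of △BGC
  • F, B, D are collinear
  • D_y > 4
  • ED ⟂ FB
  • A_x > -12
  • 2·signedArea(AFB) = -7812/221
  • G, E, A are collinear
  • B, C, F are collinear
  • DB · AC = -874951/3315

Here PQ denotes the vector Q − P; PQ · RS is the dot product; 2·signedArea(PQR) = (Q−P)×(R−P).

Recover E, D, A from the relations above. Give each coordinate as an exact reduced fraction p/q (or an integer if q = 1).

1. E_x = -2  [E is the centroid of △BGC]
2. E_y = 14/3  [E is the centroid of △BGC]
   → E = (-2, 14/3)
3. D_x = -22/13  [F, B, D are collinear ∩ ED ⟂ FB]
4. D_y = 164/39  [F, B, D are collinear ∩ ED ⟂ FB]
   → D = (-22/13, 164/39)
5. A_x = -1019/85  [G, E, A are collinear ∩ BA ⟂ GE]
6. A_y = 208/85  [G, E, A are collinear ∩ BA ⟂ GE]
   → A = (-1019/85, 208/85)

A = (-1019/85, 208/85)
D = (-22/13, 164/39)
E = (-2, 14/3)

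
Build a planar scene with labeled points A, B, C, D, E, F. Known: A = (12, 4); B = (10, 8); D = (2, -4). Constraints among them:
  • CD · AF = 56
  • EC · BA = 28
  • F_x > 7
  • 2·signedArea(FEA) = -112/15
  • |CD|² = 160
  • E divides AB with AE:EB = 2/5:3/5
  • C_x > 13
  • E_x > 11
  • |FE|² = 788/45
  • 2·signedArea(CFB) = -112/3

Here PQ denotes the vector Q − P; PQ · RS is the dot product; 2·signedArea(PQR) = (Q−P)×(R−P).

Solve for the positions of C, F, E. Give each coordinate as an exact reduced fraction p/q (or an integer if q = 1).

1. E_x = 56/5  [E divides AB with AE:EB = 2/5:3/5]
2. E_y = 28/5  [E divides AB with AE:EB = 2/5:3/5]
   → E = (56/5, 28/5)
3. C_x = 14  [line 2·x + -4·y + -28 = 0 ∩ |CD|² = 160]
4. C_y = 0  [line 2·x + -4·y + -28 = 0 ∩ |CD|² = 160]
   → C = (14, 0)
5. F_x = 22/3  [CD · AF = 56 ∩ 2·signedArea(FEA) = -112/15]
6. F_y = 4  [CD · AF = 56 ∩ 2·signedArea(FEA) = -112/15]
   → F = (22/3, 4)

C = (14, 0)
E = (56/5, 28/5)
F = (22/3, 4)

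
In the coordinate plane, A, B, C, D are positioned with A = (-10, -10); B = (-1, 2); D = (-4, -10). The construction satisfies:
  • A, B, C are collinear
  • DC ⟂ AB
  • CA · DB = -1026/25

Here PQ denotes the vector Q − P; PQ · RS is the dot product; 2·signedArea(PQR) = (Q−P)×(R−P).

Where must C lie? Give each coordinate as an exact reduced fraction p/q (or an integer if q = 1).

C = (-196/25, -178/25)

1. C_x = -196/25  [A, B, C are collinear ∩ DC ⟂ AB]
2. C_y = -178/25  [A, B, C are collinear ∩ DC ⟂ AB]
   → C = (-196/25, -178/25)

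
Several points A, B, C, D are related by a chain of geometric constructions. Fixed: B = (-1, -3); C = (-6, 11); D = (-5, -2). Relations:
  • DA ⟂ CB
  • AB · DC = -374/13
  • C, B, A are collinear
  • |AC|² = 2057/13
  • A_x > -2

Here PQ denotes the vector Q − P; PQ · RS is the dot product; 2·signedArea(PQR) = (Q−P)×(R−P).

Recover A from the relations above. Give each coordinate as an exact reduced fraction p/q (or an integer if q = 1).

A = (-23/13, -11/13)

1. A_x = -23/13  [C, B, A are collinear ∩ DA ⟂ CB]
2. A_y = -11/13  [C, B, A are collinear ∩ DA ⟂ CB]
   → A = (-23/13, -11/13)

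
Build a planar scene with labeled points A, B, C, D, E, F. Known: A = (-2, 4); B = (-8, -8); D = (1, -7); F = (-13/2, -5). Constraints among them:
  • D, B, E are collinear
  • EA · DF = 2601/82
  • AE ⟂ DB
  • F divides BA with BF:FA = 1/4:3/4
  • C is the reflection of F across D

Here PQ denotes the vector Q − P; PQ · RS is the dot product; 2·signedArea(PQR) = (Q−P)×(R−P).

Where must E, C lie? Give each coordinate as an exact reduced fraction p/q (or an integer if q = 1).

1. E_x = -31/41  [D, B, E are collinear ∩ AE ⟂ DB]
2. E_y = -295/41  [D, B, E are collinear ∩ AE ⟂ DB]
   → E = (-31/41, -295/41)
3. C_x = 17/2  [C is the reflection of F across D]
4. C_y = -9  [C is the reflection of F across D]
   → C = (17/2, -9)

C = (17/2, -9)
E = (-31/41, -295/41)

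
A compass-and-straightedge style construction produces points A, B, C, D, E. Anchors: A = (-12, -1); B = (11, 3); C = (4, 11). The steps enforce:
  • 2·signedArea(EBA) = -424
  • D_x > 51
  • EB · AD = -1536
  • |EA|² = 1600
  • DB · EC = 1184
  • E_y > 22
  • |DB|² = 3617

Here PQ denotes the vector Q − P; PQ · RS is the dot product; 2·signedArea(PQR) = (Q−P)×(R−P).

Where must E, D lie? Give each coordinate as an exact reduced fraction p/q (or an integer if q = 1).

1. E_x = 20  [line 4·x + -23·y + 449 = 0 ∩ |EA|² = 1600]
2. E_y = 23  [line 4·x + -23·y + 449 = 0 ∩ |EA|² = 1600]
   → E = (20, 23)
3. D_x = 52  [DB · EC = 1184 ∩ EB · AD = -1536]
4. D_y = 47  [DB · EC = 1184 ∩ EB · AD = -1536]
   → D = (52, 47)

D = (52, 47)
E = (20, 23)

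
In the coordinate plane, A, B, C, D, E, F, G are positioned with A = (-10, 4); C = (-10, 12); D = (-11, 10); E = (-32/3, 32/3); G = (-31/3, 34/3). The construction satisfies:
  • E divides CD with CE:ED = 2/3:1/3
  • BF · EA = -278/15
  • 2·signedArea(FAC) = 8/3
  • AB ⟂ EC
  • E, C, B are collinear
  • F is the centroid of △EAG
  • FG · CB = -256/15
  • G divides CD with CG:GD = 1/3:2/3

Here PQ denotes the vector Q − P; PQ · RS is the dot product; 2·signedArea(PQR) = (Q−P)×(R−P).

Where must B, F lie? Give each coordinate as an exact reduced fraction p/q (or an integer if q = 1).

1. B_x = -66/5  [E, C, B are collinear ∩ AB ⟂ EC]
2. B_y = 28/5  [E, C, B are collinear ∩ AB ⟂ EC]
   → B = (-66/5, 28/5)
3. F_x = -31/3  [F is the centroid of △EAG]
4. F_y = 26/3  [F is the centroid of △EAG]
   → F = (-31/3, 26/3)

B = (-66/5, 28/5)
F = (-31/3, 26/3)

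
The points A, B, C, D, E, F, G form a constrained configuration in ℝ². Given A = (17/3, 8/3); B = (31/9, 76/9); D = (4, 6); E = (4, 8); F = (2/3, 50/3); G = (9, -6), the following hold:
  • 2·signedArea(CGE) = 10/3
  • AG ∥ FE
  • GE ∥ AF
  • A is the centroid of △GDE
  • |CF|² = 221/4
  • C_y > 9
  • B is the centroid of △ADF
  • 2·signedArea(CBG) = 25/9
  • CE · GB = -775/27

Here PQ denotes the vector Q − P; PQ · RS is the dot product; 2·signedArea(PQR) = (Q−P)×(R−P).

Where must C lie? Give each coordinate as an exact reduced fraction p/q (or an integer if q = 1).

C = (19/6, 29/3)

1. C_x = 19/6  [2·signedArea(CGE) = 10/3 ∩ 2·signedArea(CBG) = 25/9]
2. C_y = 29/3  [2·signedArea(CGE) = 10/3 ∩ 2·signedArea(CBG) = 25/9]
   → C = (19/6, 29/3)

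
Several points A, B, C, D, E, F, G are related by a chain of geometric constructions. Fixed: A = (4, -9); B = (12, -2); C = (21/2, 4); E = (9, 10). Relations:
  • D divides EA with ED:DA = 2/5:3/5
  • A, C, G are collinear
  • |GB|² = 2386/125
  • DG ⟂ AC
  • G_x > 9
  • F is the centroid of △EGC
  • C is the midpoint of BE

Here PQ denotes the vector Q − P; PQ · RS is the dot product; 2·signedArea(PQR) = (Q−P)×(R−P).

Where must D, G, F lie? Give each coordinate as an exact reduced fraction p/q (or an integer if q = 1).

D = (7, 12/5)
F = (1433/150, 383/75)
G = (229/25, 33/25)

1. D_x = 7  [D divides EA with ED:DA = 2/5:3/5]
2. D_y = 12/5  [D divides EA with ED:DA = 2/5:3/5]
   → D = (7, 12/5)
3. G_x = 229/25  [A, C, G are collinear ∩ DG ⟂ AC]
4. G_y = 33/25  [A, C, G are collinear ∩ DG ⟂ AC]
   → G = (229/25, 33/25)
5. F_x = 1433/150  [F is the centroid of △EGC]
6. F_y = 383/75  [F is the centroid of △EGC]
   → F = (1433/150, 383/75)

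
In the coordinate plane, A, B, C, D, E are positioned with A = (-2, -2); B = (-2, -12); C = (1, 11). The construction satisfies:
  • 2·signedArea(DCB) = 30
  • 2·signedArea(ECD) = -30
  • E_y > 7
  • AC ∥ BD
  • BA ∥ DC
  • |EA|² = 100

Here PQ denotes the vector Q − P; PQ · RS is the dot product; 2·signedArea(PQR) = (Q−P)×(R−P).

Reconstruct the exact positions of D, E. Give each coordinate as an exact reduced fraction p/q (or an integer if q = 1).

1. D_x = 1  [BA ∥ DC ∩ AC ∥ BD]
2. D_y = 1  [BA ∥ DC ∩ AC ∥ BD]
   → D = (1, 1)
3. E_x = -2  [2·signedArea(ECD) = -30]
4. E_y = 8  [|EA|² = 100]
   → E = (-2, 8)

D = (1, 1)
E = (-2, 8)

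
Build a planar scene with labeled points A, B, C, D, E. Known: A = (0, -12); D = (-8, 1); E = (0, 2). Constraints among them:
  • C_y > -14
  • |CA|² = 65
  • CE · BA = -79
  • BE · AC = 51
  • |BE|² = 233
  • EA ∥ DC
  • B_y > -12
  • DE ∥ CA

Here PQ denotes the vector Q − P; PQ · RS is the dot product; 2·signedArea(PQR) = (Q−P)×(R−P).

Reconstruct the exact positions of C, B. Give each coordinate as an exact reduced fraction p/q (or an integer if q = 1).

B = (8, -11)
C = (-8, -13)

1. C_x = -8  [DE ∥ CA ∩ EA ∥ DC]
2. C_y = -13  [DE ∥ CA ∩ EA ∥ DC]
   → C = (-8, -13)
3. B_x = 8  [BE · AC = 51 ∩ CE · BA = -79]
4. B_y = -11  [BE · AC = 51 ∩ CE · BA = -79]
   → B = (8, -11)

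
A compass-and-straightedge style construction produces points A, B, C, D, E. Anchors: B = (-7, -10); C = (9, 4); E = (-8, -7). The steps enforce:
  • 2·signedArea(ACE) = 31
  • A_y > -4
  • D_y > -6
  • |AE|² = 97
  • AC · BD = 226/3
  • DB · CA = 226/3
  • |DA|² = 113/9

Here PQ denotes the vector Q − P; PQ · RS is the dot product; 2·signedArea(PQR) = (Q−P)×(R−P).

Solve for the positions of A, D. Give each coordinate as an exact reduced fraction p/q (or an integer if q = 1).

1. A_x = 1  [line 11·x + -17·y + -62 = 0 ∩ |AE|² = 97]
2. A_y = -3  [line 11·x + -17·y + -62 = 0 ∩ |AE|² = 97]
   → A = (1, -3)
3. D_x = -5/3  [line 8·x + 7·y + 152/3 = 0 ∩ |DA|² = 113/9]
4. D_y = -16/3  [line 8·x + 7·y + 152/3 = 0 ∩ |DA|² = 113/9]
   → D = (-5/3, -16/3)

A = (1, -3)
D = (-5/3, -16/3)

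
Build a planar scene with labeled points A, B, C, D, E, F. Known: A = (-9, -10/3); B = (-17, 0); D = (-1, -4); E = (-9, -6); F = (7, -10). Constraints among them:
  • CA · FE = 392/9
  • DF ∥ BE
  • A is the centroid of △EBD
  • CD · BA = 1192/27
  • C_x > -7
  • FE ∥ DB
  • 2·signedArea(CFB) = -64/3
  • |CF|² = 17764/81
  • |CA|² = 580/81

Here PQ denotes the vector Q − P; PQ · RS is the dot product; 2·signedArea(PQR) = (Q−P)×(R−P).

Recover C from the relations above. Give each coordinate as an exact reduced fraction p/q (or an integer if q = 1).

C = (-19/3, -32/9)

1. C_x = -19/3  [2·signedArea(CFB) = -64/3 ∩ CD · BA = 1192/27]
2. C_y = -32/9  [2·signedArea(CFB) = -64/3 ∩ CD · BA = 1192/27]
   → C = (-19/3, -32/9)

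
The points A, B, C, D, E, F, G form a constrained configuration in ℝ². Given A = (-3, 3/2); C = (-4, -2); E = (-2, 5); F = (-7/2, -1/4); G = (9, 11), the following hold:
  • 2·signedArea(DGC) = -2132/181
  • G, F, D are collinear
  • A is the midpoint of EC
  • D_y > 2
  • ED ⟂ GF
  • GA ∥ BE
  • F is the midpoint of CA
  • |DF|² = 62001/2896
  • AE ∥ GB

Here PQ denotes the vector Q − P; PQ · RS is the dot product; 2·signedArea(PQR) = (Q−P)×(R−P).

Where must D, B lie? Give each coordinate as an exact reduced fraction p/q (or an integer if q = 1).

1. D_x = -11/181  [G, F, D are collinear ∩ ED ⟂ GF]
2. D_y = 515/181  [G, F, D are collinear ∩ ED ⟂ GF]
   → D = (-11/181, 515/181)
3. B_x = 10  [GA ∥ BE ∩ AE ∥ GB]
4. B_y = 29/2  [GA ∥ BE ∩ AE ∥ GB]
   → B = (10, 29/2)

B = (10, 29/2)
D = (-11/181, 515/181)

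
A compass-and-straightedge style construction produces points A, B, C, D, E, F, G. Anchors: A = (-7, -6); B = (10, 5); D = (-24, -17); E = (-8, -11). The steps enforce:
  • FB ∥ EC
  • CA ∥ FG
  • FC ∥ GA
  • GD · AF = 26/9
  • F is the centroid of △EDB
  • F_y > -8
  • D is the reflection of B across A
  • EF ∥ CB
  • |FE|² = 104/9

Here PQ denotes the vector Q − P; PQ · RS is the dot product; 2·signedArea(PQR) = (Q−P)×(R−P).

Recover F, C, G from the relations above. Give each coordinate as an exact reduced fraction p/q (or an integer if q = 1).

C = (28/3, 5/3)
F = (-22/3, -23/3)
G = (-71/3, -46/3)

1. F_x = -22/3  [F is the centroid of △EDB]
2. F_y = -23/3  [F is the centroid of △EDB]
   → F = (-22/3, -23/3)
3. C_x = 28/3  [EF ∥ CB ∩ FB ∥ EC]
4. C_y = 5/3  [EF ∥ CB ∩ FB ∥ EC]
   → C = (28/3, 5/3)
5. G_x = -71/3  [FC ∥ GA ∩ CA ∥ FG]
6. G_y = -46/3  [FC ∥ GA ∩ CA ∥ FG]
   → G = (-71/3, -46/3)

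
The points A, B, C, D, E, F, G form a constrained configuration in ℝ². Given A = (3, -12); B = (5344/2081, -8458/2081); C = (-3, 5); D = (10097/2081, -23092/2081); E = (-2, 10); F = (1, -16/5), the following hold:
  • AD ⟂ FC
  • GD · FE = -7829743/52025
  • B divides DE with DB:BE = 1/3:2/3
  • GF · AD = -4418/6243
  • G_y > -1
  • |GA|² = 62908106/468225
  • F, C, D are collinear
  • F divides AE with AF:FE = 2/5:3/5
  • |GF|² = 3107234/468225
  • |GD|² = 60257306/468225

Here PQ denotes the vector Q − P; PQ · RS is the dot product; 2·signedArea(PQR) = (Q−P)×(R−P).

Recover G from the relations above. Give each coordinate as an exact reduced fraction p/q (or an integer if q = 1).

G = (394/2081, -23561/31215)

1. G_x = 394/2081  [GD · FE = -7829743/52025 ∩ GF · AD = -4418/6243]
2. G_y = -23561/31215  [GD · FE = -7829743/52025 ∩ GF · AD = -4418/6243]
   → G = (394/2081, -23561/31215)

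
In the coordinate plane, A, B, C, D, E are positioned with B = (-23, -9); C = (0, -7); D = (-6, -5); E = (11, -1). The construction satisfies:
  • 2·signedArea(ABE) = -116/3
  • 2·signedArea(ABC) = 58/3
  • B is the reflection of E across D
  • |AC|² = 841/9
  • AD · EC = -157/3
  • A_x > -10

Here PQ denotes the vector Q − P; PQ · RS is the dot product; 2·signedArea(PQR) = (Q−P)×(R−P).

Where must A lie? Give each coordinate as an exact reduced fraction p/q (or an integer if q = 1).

A = (-29/3, -7)

1. A_x = -29/3  [2·signedArea(ABC) = 58/3 ∩ 2·signedArea(ABE) = -116/3]
2. A_y = -7  [2·signedArea(ABC) = 58/3 ∩ 2·signedArea(ABE) = -116/3]
   → A = (-29/3, -7)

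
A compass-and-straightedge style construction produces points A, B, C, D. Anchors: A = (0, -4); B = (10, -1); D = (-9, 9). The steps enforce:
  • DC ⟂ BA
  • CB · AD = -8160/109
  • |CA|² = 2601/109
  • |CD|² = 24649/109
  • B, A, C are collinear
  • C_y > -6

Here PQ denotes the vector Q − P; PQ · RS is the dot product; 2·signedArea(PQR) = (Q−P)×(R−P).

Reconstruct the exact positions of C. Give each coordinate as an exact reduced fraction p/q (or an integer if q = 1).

C = (-510/109, -589/109)

1. C_x = -510/109  [B, A, C are collinear ∩ DC ⟂ BA]
2. C_y = -589/109  [B, A, C are collinear ∩ DC ⟂ BA]
   → C = (-510/109, -589/109)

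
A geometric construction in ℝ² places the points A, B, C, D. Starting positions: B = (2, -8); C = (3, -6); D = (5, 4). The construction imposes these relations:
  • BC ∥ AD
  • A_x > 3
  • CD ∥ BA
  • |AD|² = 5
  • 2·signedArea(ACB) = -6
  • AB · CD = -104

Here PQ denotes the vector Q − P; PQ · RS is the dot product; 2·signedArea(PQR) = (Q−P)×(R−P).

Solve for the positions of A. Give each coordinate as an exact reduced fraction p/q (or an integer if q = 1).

1. A_x = 4  [BC ∥ AD ∩ CD ∥ BA]
2. A_y = 2  [BC ∥ AD ∩ CD ∥ BA]
   → A = (4, 2)

A = (4, 2)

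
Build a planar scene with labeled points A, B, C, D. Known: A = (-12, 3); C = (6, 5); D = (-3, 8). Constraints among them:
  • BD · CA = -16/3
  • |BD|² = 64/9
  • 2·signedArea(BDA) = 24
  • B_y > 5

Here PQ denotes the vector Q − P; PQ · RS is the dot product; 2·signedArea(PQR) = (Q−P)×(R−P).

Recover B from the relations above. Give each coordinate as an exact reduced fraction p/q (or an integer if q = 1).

1. B_x = -3  [2·signedArea(BDA) = 24 ∩ BD · CA = -16/3]
2. B_y = 16/3  [2·signedArea(BDA) = 24 ∩ BD · CA = -16/3]
   → B = (-3, 16/3)

B = (-3, 16/3)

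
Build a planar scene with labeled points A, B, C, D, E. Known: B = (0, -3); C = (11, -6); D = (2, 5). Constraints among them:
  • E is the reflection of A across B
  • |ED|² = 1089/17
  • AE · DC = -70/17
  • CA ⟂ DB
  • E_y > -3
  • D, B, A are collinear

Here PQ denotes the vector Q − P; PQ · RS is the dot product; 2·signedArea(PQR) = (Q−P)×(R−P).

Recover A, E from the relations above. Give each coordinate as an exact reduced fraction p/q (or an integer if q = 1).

A = (-1/17, -55/17)
E = (1/17, -47/17)

1. A_x = -1/17  [D, B, A are collinear ∩ CA ⟂ DB]
2. A_y = -55/17  [D, B, A are collinear ∩ CA ⟂ DB]
   → A = (-1/17, -55/17)
3. E_x = 1/17  [E is the reflection of A across B]
4. E_y = -47/17  [E is the reflection of A across B]
   → E = (1/17, -47/17)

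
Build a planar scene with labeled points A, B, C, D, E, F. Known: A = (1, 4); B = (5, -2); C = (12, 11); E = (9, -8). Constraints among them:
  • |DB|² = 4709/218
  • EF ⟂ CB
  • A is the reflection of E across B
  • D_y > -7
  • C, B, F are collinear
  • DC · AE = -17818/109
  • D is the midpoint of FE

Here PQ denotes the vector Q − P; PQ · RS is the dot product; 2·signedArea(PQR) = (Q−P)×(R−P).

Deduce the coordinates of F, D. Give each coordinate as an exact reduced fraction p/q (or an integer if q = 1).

D = (1351/218, -1415/218)
F = (370/109, -543/109)

1. F_x = 370/109  [C, B, F are collinear ∩ EF ⟂ CB]
2. F_y = -543/109  [C, B, F are collinear ∩ EF ⟂ CB]
   → F = (370/109, -543/109)
3. D_x = 1351/218  [D is the midpoint of FE]
4. D_y = -1415/218  [D is the midpoint of FE]
   → D = (1351/218, -1415/218)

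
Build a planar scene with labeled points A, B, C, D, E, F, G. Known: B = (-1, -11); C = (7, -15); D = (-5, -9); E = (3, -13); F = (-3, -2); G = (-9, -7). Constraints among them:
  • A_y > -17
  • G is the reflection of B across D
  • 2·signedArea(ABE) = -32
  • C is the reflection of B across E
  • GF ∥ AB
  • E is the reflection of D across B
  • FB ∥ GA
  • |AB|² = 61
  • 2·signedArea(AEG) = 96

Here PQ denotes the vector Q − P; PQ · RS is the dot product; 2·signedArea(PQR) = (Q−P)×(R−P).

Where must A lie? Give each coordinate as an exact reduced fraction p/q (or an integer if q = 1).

A = (-7, -16)

1. A_x = -7  [GF ∥ AB ∩ FB ∥ GA]
2. A_y = -16  [GF ∥ AB ∩ FB ∥ GA]
   → A = (-7, -16)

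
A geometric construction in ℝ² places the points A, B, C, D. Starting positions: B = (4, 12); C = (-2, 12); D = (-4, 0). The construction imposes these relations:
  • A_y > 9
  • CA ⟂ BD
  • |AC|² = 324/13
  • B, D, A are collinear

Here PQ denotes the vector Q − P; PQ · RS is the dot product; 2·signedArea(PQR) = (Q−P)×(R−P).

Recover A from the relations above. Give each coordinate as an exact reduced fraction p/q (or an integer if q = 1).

A = (28/13, 120/13)

1. A_x = 28/13  [B, D, A are collinear ∩ CA ⟂ BD]
2. A_y = 120/13  [B, D, A are collinear ∩ CA ⟂ BD]
   → A = (28/13, 120/13)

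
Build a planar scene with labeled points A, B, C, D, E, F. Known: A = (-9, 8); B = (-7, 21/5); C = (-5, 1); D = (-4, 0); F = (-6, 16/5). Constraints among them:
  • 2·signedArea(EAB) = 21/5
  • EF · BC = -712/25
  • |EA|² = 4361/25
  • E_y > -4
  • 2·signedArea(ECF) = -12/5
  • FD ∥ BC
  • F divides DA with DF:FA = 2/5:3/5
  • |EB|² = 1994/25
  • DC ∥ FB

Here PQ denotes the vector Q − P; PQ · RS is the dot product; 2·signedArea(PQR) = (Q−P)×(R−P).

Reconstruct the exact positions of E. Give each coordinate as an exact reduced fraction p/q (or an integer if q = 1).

1. E_x = -2  [2·signedArea(EAB) = 21/5 ∩ EF · BC = -712/25]
2. E_y = -16/5  [2·signedArea(EAB) = 21/5 ∩ EF · BC = -712/25]
   → E = (-2, -16/5)

E = (-2, -16/5)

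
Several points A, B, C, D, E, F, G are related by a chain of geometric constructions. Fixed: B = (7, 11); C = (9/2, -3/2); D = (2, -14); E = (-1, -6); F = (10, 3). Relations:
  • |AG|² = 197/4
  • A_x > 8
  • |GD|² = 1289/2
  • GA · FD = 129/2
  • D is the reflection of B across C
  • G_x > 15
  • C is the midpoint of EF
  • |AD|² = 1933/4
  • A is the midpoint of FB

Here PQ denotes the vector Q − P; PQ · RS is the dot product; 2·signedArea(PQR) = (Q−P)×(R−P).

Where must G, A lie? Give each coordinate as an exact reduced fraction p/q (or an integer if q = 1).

A = (17/2, 7)
G = (31/2, 15/2)

1. A_x = 17/2  [A is the midpoint of FB]
2. A_y = 7  [A is the midpoint of FB]
   → A = (17/2, 7)
3. G_x = 31/2  [line 8·x + 17·y + -503/2 = 0 ∩ |GD|² = 1289/2]
4. G_y = 15/2  [line 8·x + 17·y + -503/2 = 0 ∩ |GD|² = 1289/2]
   → G = (31/2, 15/2)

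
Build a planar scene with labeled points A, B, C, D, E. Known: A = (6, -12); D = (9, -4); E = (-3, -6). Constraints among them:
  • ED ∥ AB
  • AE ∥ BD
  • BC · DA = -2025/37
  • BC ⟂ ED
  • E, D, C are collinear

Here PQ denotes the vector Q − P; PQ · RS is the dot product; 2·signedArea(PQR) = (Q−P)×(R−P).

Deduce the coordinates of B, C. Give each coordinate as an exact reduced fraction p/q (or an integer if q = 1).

B = (18, -10)
C = (621/37, -100/37)

1. B_x = 18  [AE ∥ BD ∩ ED ∥ AB]
2. B_y = -10  [AE ∥ BD ∩ ED ∥ AB]
   → B = (18, -10)
3. C_x = 621/37  [E, D, C are collinear ∩ BC ⟂ ED]
4. C_y = -100/37  [E, D, C are collinear ∩ BC ⟂ ED]
   → C = (621/37, -100/37)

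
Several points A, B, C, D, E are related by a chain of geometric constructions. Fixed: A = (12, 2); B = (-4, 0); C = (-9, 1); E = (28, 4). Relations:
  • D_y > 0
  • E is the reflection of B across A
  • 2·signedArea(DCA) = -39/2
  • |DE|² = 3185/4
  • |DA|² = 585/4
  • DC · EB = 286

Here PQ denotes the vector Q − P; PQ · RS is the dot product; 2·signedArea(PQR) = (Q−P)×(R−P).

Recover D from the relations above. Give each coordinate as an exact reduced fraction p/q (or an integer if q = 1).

1. D_x = 0  [DC · EB = 286 ∩ 2·signedArea(DCA) = -39/2]
2. D_y = 1/2  [DC · EB = 286 ∩ 2·signedArea(DCA) = -39/2]
   → D = (0, 1/2)

D = (0, 1/2)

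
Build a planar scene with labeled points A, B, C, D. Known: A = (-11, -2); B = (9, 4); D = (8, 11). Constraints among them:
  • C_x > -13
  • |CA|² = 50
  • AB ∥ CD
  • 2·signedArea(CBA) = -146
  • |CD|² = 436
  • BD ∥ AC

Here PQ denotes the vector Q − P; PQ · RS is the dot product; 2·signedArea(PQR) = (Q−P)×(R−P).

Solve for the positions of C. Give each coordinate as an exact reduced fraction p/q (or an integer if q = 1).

1. C_x = -12  [AB ∥ CD ∩ BD ∥ AC]
2. C_y = 5  [AB ∥ CD ∩ BD ∥ AC]
   → C = (-12, 5)

C = (-12, 5)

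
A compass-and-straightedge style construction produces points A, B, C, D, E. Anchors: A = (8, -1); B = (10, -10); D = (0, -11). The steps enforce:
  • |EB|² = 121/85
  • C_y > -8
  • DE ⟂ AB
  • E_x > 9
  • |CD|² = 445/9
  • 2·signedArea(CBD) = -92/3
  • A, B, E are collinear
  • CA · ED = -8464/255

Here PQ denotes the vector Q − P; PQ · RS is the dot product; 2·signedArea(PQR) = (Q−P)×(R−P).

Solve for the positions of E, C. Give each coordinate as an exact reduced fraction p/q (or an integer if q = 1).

1. E_x = 828/85  [A, B, E are collinear ∩ DE ⟂ AB]
2. E_y = -751/85  [A, B, E are collinear ∩ DE ⟂ AB]
   → E = (828/85, -751/85)
3. C_x = 6  [CA · ED = -8464/255 ∩ 2·signedArea(CBD) = -92/3]
4. C_y = -22/3  [CA · ED = -8464/255 ∩ 2·signedArea(CBD) = -92/3]
   → C = (6, -22/3)

C = (6, -22/3)
E = (828/85, -751/85)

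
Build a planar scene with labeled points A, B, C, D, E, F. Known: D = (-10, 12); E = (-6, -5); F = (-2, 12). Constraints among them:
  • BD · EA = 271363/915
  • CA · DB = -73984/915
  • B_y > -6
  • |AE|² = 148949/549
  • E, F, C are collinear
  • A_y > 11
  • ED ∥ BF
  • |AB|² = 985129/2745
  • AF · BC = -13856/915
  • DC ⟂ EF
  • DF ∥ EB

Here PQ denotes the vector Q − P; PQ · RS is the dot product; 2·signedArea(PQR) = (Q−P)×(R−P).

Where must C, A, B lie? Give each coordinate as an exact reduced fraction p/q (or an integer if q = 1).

A = (-6838/915, 10436/915)
B = (2, -5)
C = (-738/305, 3116/305)

1. C_x = -738/305  [E, F, C are collinear ∩ DC ⟂ EF]
2. C_y = 3116/305  [E, F, C are collinear ∩ DC ⟂ EF]
   → C = (-738/305, 3116/305)
3. B_x = 2  [ED ∥ BF ∩ DF ∥ EB]
4. B_y = -5  [ED ∥ BF ∩ DF ∥ EB]
   → B = (2, -5)
5. A_x = -6838/915  [AF · BC = -13856/915 ∩ CA · DB = -73984/915]
6. A_y = 10436/915  [AF · BC = -13856/915 ∩ CA · DB = -73984/915]
   → A = (-6838/915, 10436/915)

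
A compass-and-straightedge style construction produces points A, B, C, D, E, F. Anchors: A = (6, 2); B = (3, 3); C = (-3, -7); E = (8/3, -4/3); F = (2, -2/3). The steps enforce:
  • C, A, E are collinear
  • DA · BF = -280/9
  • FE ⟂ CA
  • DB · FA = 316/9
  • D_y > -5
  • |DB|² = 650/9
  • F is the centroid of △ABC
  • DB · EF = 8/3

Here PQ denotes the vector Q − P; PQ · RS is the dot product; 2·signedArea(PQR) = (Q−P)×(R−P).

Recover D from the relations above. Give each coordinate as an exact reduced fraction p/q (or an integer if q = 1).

D = (-2/3, -14/3)

1. D_x = -2/3  [DB · EF = 8/3 ∩ DA · BF = -280/9]
2. D_y = -14/3  [DB · EF = 8/3 ∩ DA · BF = -280/9]
   → D = (-2/3, -14/3)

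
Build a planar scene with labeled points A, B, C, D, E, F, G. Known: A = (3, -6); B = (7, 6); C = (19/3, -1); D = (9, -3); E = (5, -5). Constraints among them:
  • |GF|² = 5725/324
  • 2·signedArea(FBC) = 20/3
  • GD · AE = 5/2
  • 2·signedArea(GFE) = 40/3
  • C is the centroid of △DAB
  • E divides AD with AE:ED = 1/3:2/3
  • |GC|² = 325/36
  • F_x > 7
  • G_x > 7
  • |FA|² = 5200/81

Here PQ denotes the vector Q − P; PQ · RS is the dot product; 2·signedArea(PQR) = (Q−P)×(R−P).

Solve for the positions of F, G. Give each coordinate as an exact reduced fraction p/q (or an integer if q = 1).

1. F_x = 67/9  [line 7·x + -2/3·y + -155/3 = 0 ∩ |FA|² = 5200/81]
2. F_y = 2/3  [line 7·x + -2/3·y + -155/3 = 0 ∩ |FA|² = 5200/81]
   → F = (67/9, 2/3)
3. G_x = 8  [GD · AE = 5/2 ∩ 2·signedArea(GFE) = 40/3]
4. G_y = -7/2  [GD · AE = 5/2 ∩ 2·signedArea(GFE) = 40/3]
   → G = (8, -7/2)

F = (67/9, 2/3)
G = (8, -7/2)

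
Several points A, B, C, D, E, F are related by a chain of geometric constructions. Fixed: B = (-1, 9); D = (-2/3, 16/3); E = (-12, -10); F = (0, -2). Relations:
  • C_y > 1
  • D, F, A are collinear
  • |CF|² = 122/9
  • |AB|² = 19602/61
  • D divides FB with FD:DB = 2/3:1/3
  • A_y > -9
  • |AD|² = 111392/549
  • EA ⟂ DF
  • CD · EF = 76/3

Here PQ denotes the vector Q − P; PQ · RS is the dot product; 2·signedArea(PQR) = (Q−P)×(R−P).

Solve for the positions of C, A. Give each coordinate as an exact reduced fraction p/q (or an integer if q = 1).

A = (38/61, -540/61)
C = (-1/3, 5/3)

1. C_x = -1/3  [line -12·x + -8·y + 28/3 = 0 ∩ |CF|² = 122/9]
2. C_y = 5/3  [line -12·x + -8·y + 28/3 = 0 ∩ |CF|² = 122/9]
   → C = (-1/3, 5/3)
3. A_x = 38/61  [D, F, A are collinear ∩ EA ⟂ DF]
4. A_y = -540/61  [D, F, A are collinear ∩ EA ⟂ DF]
   → A = (38/61, -540/61)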